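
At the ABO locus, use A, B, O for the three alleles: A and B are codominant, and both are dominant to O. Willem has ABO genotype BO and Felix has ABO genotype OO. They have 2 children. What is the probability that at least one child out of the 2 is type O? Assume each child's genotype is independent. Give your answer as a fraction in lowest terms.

3/4

ABO cross BO × OO → 1/2 O, 1/2 B.
So P(type O) = 1/2 per child.
P(none) = (1/2)^2 = 1/4; P(at least one) = 1 − 1/4 = 3/4.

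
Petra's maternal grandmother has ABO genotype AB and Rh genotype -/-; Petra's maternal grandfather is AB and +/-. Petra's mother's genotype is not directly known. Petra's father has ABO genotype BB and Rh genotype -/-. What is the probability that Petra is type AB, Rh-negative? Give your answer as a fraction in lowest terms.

3/8

Petra's mother's ABO genotype from AB × AB: 1/4 AA, 1/2 AB, 1/4 BB.
Crossing each possibility with the father BB and summing P(type AB): 1/4·1 + 1/2·1/2 + 1/4·0 = 1/2.
Similarly for Rh via the mother's Rh distribution: P(Rh-) = 3/4.
Independent loci: 1/2 × 3/4 = 3/8.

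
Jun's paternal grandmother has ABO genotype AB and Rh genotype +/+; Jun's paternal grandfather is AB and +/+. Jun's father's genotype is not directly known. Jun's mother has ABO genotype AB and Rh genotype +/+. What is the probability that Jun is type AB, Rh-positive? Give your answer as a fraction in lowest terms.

1/2

Jun's father's ABO genotype from AB × AB: 1/4 AA, 1/2 AB, 1/4 BB.
Crossing each possibility with the mother AB and summing P(type AB): 1/4·1/2 + 1/2·1/2 + 1/4·1/2 = 1/2.
Similarly for Rh via the father's Rh distribution: P(Rh+) = 1.
Independent loci: 1/2 × 1 = 1/2.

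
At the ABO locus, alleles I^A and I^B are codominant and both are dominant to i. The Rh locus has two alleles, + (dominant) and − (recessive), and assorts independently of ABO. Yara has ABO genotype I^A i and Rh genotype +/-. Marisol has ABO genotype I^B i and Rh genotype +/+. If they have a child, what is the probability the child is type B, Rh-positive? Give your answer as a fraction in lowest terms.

1/4

ABO cross I^A i × I^B i → offspring phenotypes: 1/4 O, 1/4 A, 1/4 B, 1/4 AB.
Rh cross +/- × +/+ → 1 Rh+.
Independent loci: P(type B, Rh-positive) = 1/4 × 1 = 1/4.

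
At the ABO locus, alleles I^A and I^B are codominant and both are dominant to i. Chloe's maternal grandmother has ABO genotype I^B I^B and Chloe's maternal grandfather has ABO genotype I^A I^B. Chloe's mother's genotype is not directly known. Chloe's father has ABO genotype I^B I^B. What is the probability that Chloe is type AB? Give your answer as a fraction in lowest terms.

Chloe's mother's ABO genotype from I^B I^B × I^A I^B: 1/2 I^A I^B, 1/2 I^B I^B.
Crossing each possibility with the father I^B I^B and summing P(type AB): 1/2·1/2 + 1/2·0 = 1/4.

1/4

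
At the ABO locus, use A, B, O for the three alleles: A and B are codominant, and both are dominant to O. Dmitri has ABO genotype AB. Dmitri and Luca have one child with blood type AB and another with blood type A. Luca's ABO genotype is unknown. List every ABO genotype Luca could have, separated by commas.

For each candidate genotype of Luca, check whether crossing it with AB can produce every observed child phenotype.
  AA → possible child types {A, AB} ✓
  AB → possible child types {A, B, AB} ✓
  AO → possible child types {A, B, AB} ✓
  BB → possible child types {B, AB} ✗
  BO → possible child types {A, B, AB} ✓
  OO → possible child types {A, B} ✗

AA, AB, AO, BO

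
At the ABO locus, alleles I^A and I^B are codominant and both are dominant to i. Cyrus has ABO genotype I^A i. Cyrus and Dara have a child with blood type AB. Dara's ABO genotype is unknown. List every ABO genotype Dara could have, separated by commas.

I^A I^B, I^B I^B, I^B i

For each candidate genotype of Dara, check whether crossing it with I^A i can produce every observed child phenotype.
  I^A I^A → possible child types {A} ✗
  I^A I^B → possible child types {A, B, AB} ✓
  I^A i → possible child types {O, A} ✗
  I^B I^B → possible child types {B, AB} ✓
  I^B i → possible child types {O, A, B, AB} ✓
  i i → possible child types {O, A} ✗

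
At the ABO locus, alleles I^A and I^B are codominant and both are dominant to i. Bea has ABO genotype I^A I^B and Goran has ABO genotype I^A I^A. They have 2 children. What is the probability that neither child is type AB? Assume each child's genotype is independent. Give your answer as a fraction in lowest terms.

ABO cross I^A I^B × I^A I^A → 1/2 A, 1/2 AB.
So P(type AB) = 1/2 per child.
P(not type AB) = 1/2 for one child; (1/2)^2 = 1/4.

1/4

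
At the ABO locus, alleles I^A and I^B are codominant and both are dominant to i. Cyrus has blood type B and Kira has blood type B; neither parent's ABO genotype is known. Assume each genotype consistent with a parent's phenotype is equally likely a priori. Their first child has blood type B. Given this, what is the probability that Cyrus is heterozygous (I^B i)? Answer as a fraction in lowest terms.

Possible genotypes: Cyrus ∈ {I^B I^B, I^B i}; Kira ∈ {I^B I^B, I^B i}.
Weight each parental genotype pair by prior × P(type-B child):
  I^B I^B × I^B I^B: posterior weight 4/15.
  I^B I^B × I^B i: posterior weight 4/15.
  I^B i × I^B I^B: posterior weight 4/15.
  I^B i × I^B i: posterior weight 1/5.
Sum the posterior weight over pairs where Cyrus is I^B i: 7/15.

7/15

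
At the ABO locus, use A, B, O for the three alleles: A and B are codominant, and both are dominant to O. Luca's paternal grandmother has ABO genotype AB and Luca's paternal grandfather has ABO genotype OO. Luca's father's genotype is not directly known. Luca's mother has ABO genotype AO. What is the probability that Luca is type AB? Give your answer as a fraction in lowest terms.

1/8

Luca's father's ABO genotype from AB × OO: 1/2 AO, 1/2 BO.
Crossing each possibility with the mother AO and summing P(type AB): 1/2·0 + 1/2·1/4 = 1/8.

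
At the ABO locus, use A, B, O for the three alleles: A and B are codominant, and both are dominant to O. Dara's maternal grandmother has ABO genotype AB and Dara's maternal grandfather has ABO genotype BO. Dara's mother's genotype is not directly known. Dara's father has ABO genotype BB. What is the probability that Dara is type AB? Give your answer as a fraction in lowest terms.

Dara's mother's ABO genotype from AB × BO: 1/4 AB, 1/4 AO, 1/4 BB, 1/4 BO.
Crossing each possibility with the father BB and summing P(type AB): 1/4·1/2 + 1/4·1/2 + 1/4·0 + 1/4·0 = 1/4.

1/4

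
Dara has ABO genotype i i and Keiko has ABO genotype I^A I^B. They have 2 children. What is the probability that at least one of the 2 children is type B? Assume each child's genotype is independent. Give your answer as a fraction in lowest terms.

3/4

ABO cross i i × I^A I^B → 1/2 A, 1/2 B.
So P(type B) = 1/2 per child.
P(none) = (1/2)^2 = 1/4; P(at least one) = 1 − 1/4 = 3/4.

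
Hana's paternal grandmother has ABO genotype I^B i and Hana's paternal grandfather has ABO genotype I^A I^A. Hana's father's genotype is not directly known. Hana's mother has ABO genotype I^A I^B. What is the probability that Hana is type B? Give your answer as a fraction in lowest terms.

Hana's father's ABO genotype from I^B i × I^A I^A: 1/2 I^A I^B, 1/2 I^A i.
Crossing each possibility with the mother I^A I^B and summing P(type B): 1/2·1/4 + 1/2·1/4 = 1/4.

1/4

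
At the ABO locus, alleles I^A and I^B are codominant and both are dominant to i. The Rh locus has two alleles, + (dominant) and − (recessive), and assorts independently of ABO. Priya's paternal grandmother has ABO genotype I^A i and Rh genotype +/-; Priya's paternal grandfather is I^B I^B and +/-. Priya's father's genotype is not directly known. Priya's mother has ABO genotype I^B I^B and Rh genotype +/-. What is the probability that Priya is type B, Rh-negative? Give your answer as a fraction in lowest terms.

Priya's father's ABO genotype from I^A i × I^B I^B: 1/2 I^A I^B, 1/2 I^B i.
Crossing each possibility with the mother I^B I^B and summing P(type B): 1/2·1/2 + 1/2·1 = 3/4.
Similarly for Rh via the father's Rh distribution: P(Rh-) = 1/4.
Independent loci: 3/4 × 1/4 = 3/16.

3/16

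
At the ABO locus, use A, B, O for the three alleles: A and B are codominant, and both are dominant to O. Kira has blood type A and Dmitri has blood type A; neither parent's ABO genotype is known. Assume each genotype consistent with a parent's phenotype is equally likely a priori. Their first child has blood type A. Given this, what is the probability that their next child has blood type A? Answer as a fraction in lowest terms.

Possible genotypes: Kira ∈ {AA, AO}; Dmitri ∈ {AA, AO}.
Weight each parental genotype pair by prior × P(type-A child):
  AA × AA: posterior weight 4/15; P(next child type A) = 1.
  AA × AO: posterior weight 4/15; P(next child type A) = 1.
  AO × AA: posterior weight 4/15; P(next child type A) = 1.
  AO × AO: posterior weight 1/5; P(next child type A) = 3/4.
Weighted sum = 19/20.

19/20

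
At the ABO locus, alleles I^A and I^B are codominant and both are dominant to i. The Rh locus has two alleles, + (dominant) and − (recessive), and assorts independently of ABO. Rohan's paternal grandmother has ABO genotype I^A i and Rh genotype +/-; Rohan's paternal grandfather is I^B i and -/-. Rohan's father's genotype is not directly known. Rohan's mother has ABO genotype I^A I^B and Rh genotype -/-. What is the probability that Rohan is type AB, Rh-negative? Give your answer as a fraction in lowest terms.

Rohan's father's ABO genotype from I^A i × I^B i: 1/4 I^A I^B, 1/4 I^A i, 1/4 I^B i, 1/4 i i.
Crossing each possibility with the mother I^A I^B and summing P(type AB): 1/4·1/2 + 1/4·1/4 + 1/4·1/4 + 1/4·0 = 1/4.
Similarly for Rh via the father's Rh distribution: P(Rh-) = 3/4.
Independent loci: 1/4 × 3/4 = 3/16.

3/16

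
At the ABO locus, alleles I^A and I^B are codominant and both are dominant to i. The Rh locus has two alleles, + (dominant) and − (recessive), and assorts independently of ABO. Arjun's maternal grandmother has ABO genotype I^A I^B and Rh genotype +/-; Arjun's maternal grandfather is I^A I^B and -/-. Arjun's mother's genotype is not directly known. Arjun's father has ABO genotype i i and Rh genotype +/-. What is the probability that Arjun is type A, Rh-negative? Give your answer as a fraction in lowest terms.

3/16

Arjun's mother's ABO genotype from I^A I^B × I^A I^B: 1/4 I^A I^A, 1/2 I^A I^B, 1/4 I^B I^B.
Crossing each possibility with the father i i and summing P(type A): 1/4·1 + 1/2·1/2 + 1/4·0 = 1/2.
Similarly for Rh via the mother's Rh distribution: P(Rh-) = 3/8.
Independent loci: 1/2 × 3/8 = 3/16.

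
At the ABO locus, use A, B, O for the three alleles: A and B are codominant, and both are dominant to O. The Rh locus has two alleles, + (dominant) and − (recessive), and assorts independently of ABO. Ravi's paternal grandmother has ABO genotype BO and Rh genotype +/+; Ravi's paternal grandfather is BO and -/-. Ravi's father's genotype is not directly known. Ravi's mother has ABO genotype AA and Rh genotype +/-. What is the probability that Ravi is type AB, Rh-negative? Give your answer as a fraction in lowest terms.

1/8

Ravi's father's ABO genotype from BO × BO: 1/4 BB, 1/2 BO, 1/4 OO.
Crossing each possibility with the mother AA and summing P(type AB): 1/4·1 + 1/2·1/2 + 1/4·0 = 1/2.
Similarly for Rh via the father's Rh distribution: P(Rh-) = 1/4.
Independent loci: 1/2 × 1/4 = 1/8.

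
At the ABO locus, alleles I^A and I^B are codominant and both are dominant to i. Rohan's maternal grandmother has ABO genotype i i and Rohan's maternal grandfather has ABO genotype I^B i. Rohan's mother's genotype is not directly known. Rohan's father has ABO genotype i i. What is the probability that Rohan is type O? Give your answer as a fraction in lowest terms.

Rohan's mother's ABO genotype from i i × I^B i: 1/2 I^B i, 1/2 i i.
Crossing each possibility with the father i i and summing P(type O): 1/2·1/2 + 1/2·1 = 3/4.

3/4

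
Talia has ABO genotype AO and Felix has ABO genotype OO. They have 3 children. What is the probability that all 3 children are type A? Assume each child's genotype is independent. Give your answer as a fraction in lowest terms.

ABO cross AO × OO → 1/2 O, 1/2 A.
So P(type A) = 1/2 per child.
All 3 independent: (1/2)^3 = 1/8.

1/8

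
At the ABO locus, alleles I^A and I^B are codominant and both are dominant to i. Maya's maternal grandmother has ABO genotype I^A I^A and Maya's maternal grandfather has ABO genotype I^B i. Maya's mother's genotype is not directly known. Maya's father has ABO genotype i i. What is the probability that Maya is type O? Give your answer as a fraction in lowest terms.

1/4

Maya's mother's ABO genotype from I^A I^A × I^B i: 1/2 I^A I^B, 1/2 I^A i.
Crossing each possibility with the father i i and summing P(type O): 1/2·0 + 1/2·1/2 = 1/4.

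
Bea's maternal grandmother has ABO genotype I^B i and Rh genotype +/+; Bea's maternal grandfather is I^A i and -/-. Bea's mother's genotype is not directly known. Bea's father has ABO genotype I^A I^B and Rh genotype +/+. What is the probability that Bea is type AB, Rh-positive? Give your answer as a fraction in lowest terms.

Bea's mother's ABO genotype from I^B i × I^A i: 1/4 I^A I^B, 1/4 I^A i, 1/4 I^B i, 1/4 i i.
Crossing each possibility with the father I^A I^B and summing P(type AB): 1/4·1/2 + 1/4·1/4 + 1/4·1/4 + 1/4·0 = 1/4.
Similarly for Rh via the mother's Rh distribution: P(Rh+) = 1.
Independent loci: 1/4 × 1 = 1/4.

1/4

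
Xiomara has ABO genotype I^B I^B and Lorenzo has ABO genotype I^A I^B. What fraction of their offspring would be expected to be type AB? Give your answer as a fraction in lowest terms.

1/2

ABO cross I^B I^B × I^A I^B → offspring phenotypes: 1/2 B, 1/2 AB.
So P(type AB) = 1/2.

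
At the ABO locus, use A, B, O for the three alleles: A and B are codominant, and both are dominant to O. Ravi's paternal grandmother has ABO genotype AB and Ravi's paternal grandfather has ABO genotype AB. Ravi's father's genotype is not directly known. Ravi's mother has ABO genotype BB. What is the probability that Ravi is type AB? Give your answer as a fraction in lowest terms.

1/2

Ravi's father's ABO genotype from AB × AB: 1/4 AA, 1/2 AB, 1/4 BB.
Crossing each possibility with the mother BB and summing P(type AB): 1/4·1 + 1/2·1/2 + 1/4·0 = 1/2.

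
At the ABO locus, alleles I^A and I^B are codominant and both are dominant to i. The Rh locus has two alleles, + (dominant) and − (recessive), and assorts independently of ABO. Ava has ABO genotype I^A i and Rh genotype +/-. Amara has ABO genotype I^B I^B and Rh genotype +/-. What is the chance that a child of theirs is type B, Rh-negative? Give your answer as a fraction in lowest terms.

ABO cross I^A i × I^B I^B → offspring phenotypes: 1/2 B, 1/2 AB.
Rh cross +/- × +/- → 3/4 Rh+, 1/4 Rh-.
Independent loci: P(type B, Rh-negative) = 1/2 × 1/4 = 1/8.

1/8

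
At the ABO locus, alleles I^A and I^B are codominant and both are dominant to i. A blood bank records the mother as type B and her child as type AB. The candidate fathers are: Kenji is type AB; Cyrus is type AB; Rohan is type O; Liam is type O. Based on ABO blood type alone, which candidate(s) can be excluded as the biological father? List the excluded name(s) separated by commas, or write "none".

A candidate is excluded only if no genotype consistent with his phenotype could produce a type AB child with a type B mother.
Rohan (type O): no genotype consistent with that phenotype can produce a type-AB child with a type-B mother.
Liam (type O): no genotype consistent with that phenotype can produce a type-AB child with a type-B mother.

Rohan, Liam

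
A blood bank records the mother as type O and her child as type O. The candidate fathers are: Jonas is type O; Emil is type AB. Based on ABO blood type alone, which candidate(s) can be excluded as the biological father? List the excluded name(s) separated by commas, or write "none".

A candidate is excluded only if no genotype consistent with his phenotype could produce a type O child with a type O mother.
Emil (type AB): no genotype consistent with that phenotype can produce a type-O child with a type-O mother.

Emil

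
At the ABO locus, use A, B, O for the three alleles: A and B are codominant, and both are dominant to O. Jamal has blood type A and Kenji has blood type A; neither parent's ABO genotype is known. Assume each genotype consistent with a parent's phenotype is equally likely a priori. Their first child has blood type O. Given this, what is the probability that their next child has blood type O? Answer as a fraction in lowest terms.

1/4

Possible genotypes: Jamal ∈ {AA, AO}; Kenji ∈ {AA, AO}.
Weight each parental genotype pair by prior × P(type-O child):
  AO × AO: posterior weight 1; P(next child type O) = 1/4.
Weighted sum = 1/4.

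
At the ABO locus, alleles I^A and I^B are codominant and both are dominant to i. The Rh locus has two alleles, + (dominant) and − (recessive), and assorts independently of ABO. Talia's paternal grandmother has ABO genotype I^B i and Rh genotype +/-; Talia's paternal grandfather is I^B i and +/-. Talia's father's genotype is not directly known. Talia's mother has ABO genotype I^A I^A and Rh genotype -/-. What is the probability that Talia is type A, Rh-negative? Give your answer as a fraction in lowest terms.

Talia's father's ABO genotype from I^B i × I^B i: 1/4 I^B I^B, 1/2 I^B i, 1/4 i i.
Crossing each possibility with the mother I^A I^A and summing P(type A): 1/4·0 + 1/2·1/2 + 1/4·1 = 1/2.
Similarly for Rh via the father's Rh distribution: P(Rh-) = 1/2.
Independent loci: 1/2 × 1/2 = 1/4.

1/4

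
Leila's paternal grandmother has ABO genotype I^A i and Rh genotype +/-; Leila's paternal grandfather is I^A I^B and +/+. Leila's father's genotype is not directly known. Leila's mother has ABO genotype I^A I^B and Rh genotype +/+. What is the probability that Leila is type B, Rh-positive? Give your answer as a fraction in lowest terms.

Leila's father's ABO genotype from I^A i × I^A I^B: 1/4 I^A I^A, 1/4 I^A I^B, 1/4 I^A i, 1/4 I^B i.
Crossing each possibility with the mother I^A I^B and summing P(type B): 1/4·0 + 1/4·1/4 + 1/4·1/4 + 1/4·1/2 = 1/4.
Similarly for Rh via the father's Rh distribution: P(Rh+) = 1.
Independent loci: 1/4 × 1 = 1/4.

1/4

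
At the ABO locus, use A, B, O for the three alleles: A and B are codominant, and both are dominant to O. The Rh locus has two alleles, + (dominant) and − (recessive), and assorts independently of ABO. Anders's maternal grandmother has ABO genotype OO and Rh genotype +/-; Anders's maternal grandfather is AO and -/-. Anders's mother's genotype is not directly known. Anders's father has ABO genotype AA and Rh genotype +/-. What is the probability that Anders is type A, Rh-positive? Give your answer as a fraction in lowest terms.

5/8

Anders's mother's ABO genotype from OO × AO: 1/2 AO, 1/2 OO.
Crossing each possibility with the father AA and summing P(type A): 1/2·1 + 1/2·1 = 1.
Similarly for Rh via the mother's Rh distribution: P(Rh+) = 5/8.
Independent loci: 1 × 5/8 = 5/8.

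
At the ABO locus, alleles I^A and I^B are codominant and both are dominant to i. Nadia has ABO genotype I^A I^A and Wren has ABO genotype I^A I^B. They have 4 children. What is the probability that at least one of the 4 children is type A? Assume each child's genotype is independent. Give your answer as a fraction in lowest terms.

ABO cross I^A I^A × I^A I^B → 1/2 A, 1/2 AB.
So P(type A) = 1/2 per child.
P(none) = (1/2)^4 = 1/16; P(at least one) = 1 − 1/16 = 15/16.

15/16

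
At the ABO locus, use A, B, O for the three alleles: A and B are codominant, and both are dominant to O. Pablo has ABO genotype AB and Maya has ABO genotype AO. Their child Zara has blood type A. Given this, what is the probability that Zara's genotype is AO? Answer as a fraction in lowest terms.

1/2

Cross AB × AO → 1/4 AA, 1/4 AB, 1/4 AO, 1/4 BO.
Type-A genotypes among offspring: AA (1/4), AO (1/4); total 1/2.
P(AO | type A) = (1/4) / (1/2) = 1/2.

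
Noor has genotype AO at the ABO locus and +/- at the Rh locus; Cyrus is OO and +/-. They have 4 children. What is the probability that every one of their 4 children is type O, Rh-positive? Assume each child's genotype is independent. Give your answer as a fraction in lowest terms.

ABO cross AO × OO → 1/2 O, 1/2 A.
Rh cross +/- × +/- → 3/4 Rh+, 1/4 Rh-; so P(type O, Rh-positive) = 1/2 × 3/4 = 3/8 per child.
All 4 independent: (3/8)^4 = 81/4096.

81/4096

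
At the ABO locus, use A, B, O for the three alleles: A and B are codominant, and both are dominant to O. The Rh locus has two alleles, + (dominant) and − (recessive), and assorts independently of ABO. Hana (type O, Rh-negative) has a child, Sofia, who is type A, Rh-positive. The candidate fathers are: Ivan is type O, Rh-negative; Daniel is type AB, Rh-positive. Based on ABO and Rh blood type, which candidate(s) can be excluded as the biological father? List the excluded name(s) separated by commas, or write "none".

Ivan

A candidate is excluded only if no genotype consistent with his phenotype could produce a type A, Rh-positive child with a type O, Rh-negative mother.
Ivan (type O, Rh-): no genotype consistent with that phenotype can produce a type-A Rh+ child with a type-O mother.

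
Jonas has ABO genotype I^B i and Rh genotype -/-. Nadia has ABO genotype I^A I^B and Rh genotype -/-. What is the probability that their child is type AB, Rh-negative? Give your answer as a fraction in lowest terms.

1/4

ABO cross I^B i × I^A I^B → offspring phenotypes: 1/4 A, 1/2 B, 1/4 AB.
Rh cross -/- × -/- → 1 Rh-.
Independent loci: P(type AB, Rh-negative) = 1/4 × 1 = 1/4.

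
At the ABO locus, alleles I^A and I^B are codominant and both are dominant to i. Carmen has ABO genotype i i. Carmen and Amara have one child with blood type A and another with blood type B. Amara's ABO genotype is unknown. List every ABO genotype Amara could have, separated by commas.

For each candidate genotype of Amara, check whether crossing it with i i can produce every observed child phenotype.
  I^A I^A → possible child types {A} ✗
  I^A I^B → possible child types {A, B} ✓
  I^A i → possible child types {O, A} ✗
  I^B I^B → possible child types {B} ✗
  I^B i → possible child types {O, B} ✗
  i i → possible child types {O} ✗

I^A I^B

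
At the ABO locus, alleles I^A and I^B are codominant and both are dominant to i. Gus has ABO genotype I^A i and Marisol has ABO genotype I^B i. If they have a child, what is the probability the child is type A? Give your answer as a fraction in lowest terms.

1/4

ABO cross I^A i × I^B i → offspring phenotypes: 1/4 O, 1/4 A, 1/4 B, 1/4 AB.
So P(type A) = 1/4.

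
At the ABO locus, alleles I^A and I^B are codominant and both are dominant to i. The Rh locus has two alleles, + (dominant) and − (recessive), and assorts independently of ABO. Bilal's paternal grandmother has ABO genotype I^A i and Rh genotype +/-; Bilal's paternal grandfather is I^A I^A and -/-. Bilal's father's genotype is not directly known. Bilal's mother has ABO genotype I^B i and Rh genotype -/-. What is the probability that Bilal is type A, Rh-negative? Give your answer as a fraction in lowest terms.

Bilal's father's ABO genotype from I^A i × I^A I^A: 1/2 I^A I^A, 1/2 I^A i.
Crossing each possibility with the mother I^B i and summing P(type A): 1/2·1/2 + 1/2·1/4 = 3/8.
Similarly for Rh via the father's Rh distribution: P(Rh-) = 3/4.
Independent loci: 3/8 × 3/4 = 9/32.

9/32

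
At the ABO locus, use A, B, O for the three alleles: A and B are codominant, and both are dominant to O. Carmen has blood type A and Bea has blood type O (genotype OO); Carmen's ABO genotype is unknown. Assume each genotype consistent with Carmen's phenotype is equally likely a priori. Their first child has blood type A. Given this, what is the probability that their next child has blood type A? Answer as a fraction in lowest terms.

Possible genotypes: Carmen ∈ {AA, AO}; Bea ∈ {OO}.
Weight each parental genotype pair by prior × P(type-A child):
  AA × OO: posterior weight 2/3; P(next child type A) = 1.
  AO × OO: posterior weight 1/3; P(next child type A) = 1/2.
Weighted sum = 5/6.

5/6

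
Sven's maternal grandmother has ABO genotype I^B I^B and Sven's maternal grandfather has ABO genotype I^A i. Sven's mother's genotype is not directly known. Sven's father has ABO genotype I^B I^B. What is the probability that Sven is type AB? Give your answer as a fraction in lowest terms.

1/4

Sven's mother's ABO genotype from I^B I^B × I^A i: 1/2 I^A I^B, 1/2 I^B i.
Crossing each possibility with the father I^B I^B and summing P(type AB): 1/2·1/2 + 1/2·0 = 1/4.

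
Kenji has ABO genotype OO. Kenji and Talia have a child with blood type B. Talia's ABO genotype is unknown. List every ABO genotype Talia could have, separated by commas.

AB, BB, BO

For each candidate genotype of Talia, check whether crossing it with OO can produce every observed child phenotype.
  AA → possible child types {A} ✗
  AB → possible child types {A, B} ✓
  AO → possible child types {O, A} ✗
  BB → possible child types {B} ✓
  BO → possible child types {O, B} ✓
  OO → possible child types {O} ✗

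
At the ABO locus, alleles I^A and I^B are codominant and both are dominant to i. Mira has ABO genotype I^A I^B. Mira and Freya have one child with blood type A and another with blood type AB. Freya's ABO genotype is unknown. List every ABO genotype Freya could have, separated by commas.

I^A I^A, I^A I^B, I^A i, I^B i

For each candidate genotype of Freya, check whether crossing it with I^A I^B can produce every observed child phenotype.
  I^A I^A → possible child types {A, AB} ✓
  I^A I^B → possible child types {A, B, AB} ✓
  I^A i → possible child types {A, B, AB} ✓
  I^B I^B → possible child types {B, AB} ✗
  I^B i → possible child types {A, B, AB} ✓
  i i → possible child types {A, B} ✗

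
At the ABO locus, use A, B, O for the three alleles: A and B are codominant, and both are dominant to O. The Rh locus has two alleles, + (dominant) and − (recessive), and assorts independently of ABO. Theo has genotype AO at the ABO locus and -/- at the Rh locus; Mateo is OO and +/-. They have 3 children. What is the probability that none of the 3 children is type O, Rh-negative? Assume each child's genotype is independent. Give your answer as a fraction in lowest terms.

ABO cross AO × OO → 1/2 O, 1/2 A.
Rh cross -/- × +/- → 1/2 Rh+, 1/2 Rh-; so P(type O, Rh-negative) = 1/2 × 1/2 = 1/4 per child.
P(not type O, Rh-negative) = 3/4 for one child; (3/4)^3 = 27/64.

27/64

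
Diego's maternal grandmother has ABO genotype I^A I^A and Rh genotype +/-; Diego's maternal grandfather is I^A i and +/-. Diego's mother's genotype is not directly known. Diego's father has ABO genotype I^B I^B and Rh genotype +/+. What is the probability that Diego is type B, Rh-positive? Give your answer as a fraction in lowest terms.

Diego's mother's ABO genotype from I^A I^A × I^A i: 1/2 I^A I^A, 1/2 I^A i.
Crossing each possibility with the father I^B I^B and summing P(type B): 1/2·0 + 1/2·1/2 = 1/4.
Similarly for Rh via the mother's Rh distribution: P(Rh+) = 1.
Independent loci: 1/4 × 1 = 1/4.

1/4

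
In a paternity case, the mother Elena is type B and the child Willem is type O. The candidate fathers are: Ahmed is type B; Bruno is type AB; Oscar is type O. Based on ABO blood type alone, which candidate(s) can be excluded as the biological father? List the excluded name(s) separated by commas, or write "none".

A candidate is excluded only if no genotype consistent with his phenotype could produce a type O child with a type B mother.
Bruno (type AB): no genotype consistent with that phenotype can produce a type-O child with a type-B mother.

Bruno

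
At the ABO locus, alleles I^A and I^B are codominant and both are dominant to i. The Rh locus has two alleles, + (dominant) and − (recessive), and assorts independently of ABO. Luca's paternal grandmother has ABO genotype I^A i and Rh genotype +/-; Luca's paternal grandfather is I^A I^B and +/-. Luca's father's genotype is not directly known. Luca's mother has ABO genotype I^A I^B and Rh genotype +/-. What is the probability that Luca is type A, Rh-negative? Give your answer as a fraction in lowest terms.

3/32

Luca's father's ABO genotype from I^A i × I^A I^B: 1/4 I^A I^A, 1/4 I^A I^B, 1/4 I^A i, 1/4 I^B i.
Crossing each possibility with the mother I^A I^B and summing P(type A): 1/4·1/2 + 1/4·1/4 + 1/4·1/2 + 1/4·1/4 = 3/8.
Similarly for Rh via the father's Rh distribution: P(Rh-) = 1/4.
Independent loci: 3/8 × 1/4 = 3/32.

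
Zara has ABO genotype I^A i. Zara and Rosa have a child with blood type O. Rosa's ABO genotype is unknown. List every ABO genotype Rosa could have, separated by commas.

I^A i, I^B i, i i

For each candidate genotype of Rosa, check whether crossing it with I^A i can produce every observed child phenotype.
  I^A I^A → possible child types {A} ✗
  I^A I^B → possible child types {A, B, AB} ✗
  I^A i → possible child types {O, A} ✓
  I^B I^B → possible child types {B, AB} ✗
  I^B i → possible child types {O, A, B, AB} ✓
  i i → possible child types {O, A} ✓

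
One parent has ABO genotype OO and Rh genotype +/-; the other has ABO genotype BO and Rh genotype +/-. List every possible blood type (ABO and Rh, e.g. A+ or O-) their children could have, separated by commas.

Gametes from OO × BO give offspring ABO genotypes BO, OO, i.e. phenotypes O, B.
Rh cross +/- × +/- → phenotypes Rh+, Rh-.
Combining independently: O+, O-, B+, B-.

O+, O-, B+, B-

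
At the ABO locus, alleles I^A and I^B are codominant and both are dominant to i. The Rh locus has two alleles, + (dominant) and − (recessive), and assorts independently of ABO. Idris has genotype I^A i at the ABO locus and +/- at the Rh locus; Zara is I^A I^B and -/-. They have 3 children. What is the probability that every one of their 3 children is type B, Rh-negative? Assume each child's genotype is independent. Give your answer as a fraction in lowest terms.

1/512

ABO cross I^A i × I^A I^B → 1/2 A, 1/4 B, 1/4 AB.
Rh cross +/- × -/- → 1/2 Rh+, 1/2 Rh-; so P(type B, Rh-negative) = 1/4 × 1/2 = 1/8 per child.
All 3 independent: (1/8)^3 = 1/512.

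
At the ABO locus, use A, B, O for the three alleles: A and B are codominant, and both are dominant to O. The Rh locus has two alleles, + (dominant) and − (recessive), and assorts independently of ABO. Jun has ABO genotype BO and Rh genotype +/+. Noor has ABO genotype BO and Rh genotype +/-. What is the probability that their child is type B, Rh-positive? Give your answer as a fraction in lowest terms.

3/4

ABO cross BO × BO → offspring phenotypes: 1/4 O, 3/4 B.
Rh cross +/+ × +/- → 1 Rh+.
Independent loci: P(type B, Rh-positive) = 3/4 × 1 = 3/4.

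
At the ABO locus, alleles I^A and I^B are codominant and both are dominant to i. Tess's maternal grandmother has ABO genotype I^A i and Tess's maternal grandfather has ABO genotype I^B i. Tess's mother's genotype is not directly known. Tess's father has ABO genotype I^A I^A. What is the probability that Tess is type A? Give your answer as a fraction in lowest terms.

3/4

Tess's mother's ABO genotype from I^A i × I^B i: 1/4 I^A I^B, 1/4 I^A i, 1/4 I^B i, 1/4 i i.
Crossing each possibility with the father I^A I^A and summing P(type A): 1/4·1/2 + 1/4·1 + 1/4·1/2 + 1/4·1 = 3/4.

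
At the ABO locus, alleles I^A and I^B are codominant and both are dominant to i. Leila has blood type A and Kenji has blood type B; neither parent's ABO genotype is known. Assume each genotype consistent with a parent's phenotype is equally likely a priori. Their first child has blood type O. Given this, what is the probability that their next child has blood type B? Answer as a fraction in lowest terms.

Possible genotypes: Leila ∈ {I^A I^A, I^A i}; Kenji ∈ {I^B I^B, I^B i}.
Weight each parental genotype pair by prior × P(type-O child):
  I^A i × I^B i: posterior weight 1; P(next child type B) = 1/4.
Weighted sum = 1/4.

1/4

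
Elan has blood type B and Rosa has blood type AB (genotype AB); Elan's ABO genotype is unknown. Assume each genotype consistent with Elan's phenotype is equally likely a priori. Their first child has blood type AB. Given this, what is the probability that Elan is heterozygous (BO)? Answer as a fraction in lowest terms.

Possible genotypes: Elan ∈ {BB, BO}; Rosa ∈ {AB}.
Weight each parental genotype pair by prior × P(type-AB child):
  BB × AB: posterior weight 2/3.
  BO × AB: posterior weight 1/3.
Sum the posterior weight over pairs where Elan is BO: 1/3.

1/3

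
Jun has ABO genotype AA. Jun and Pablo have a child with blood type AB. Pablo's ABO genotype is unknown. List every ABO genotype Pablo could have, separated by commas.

AB, BB, BO

For each candidate genotype of Pablo, check whether crossing it with AA can produce every observed child phenotype.
  AA → possible child types {A} ✗
  AB → possible child types {A, AB} ✓
  AO → possible child types {A} ✗
  BB → possible child types {AB} ✓
  BO → possible child types {A, AB} ✓
  OO → possible child types {A} ✗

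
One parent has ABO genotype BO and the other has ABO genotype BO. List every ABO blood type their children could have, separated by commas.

O, B

Gametes from BO × BO give offspring ABO genotypes BB, BO, OO, i.e. phenotypes O, B.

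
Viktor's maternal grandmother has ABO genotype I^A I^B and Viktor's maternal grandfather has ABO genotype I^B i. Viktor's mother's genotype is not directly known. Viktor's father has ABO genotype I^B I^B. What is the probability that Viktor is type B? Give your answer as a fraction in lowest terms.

Viktor's mother's ABO genotype from I^A I^B × I^B i: 1/4 I^A I^B, 1/4 I^A i, 1/4 I^B I^B, 1/4 I^B i.
Crossing each possibility with the father I^B I^B and summing P(type B): 1/4·1/2 + 1/4·1/2 + 1/4·1 + 1/4·1 = 3/4.

3/4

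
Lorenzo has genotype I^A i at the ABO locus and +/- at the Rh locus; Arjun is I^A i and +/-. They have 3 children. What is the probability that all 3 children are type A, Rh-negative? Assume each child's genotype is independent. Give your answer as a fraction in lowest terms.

27/4096

ABO cross I^A i × I^A i → 1/4 O, 3/4 A.
Rh cross +/- × +/- → 3/4 Rh+, 1/4 Rh-; so P(type A, Rh-negative) = 3/4 × 1/4 = 3/16 per child.
All 3 independent: (3/16)^3 = 27/4096.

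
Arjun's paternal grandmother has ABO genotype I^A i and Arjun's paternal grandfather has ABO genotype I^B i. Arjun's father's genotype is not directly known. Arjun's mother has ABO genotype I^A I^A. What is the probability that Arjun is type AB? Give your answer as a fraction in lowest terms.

1/4

Arjun's father's ABO genotype from I^A i × I^B i: 1/4 I^A I^B, 1/4 I^A i, 1/4 I^B i, 1/4 i i.
Crossing each possibility with the mother I^A I^A and summing P(type AB): 1/4·1/2 + 1/4·0 + 1/4·1/2 + 1/4·0 = 1/4.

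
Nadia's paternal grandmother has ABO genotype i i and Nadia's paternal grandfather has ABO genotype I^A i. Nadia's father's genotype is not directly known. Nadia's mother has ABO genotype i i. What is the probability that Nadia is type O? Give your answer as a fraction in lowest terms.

3/4

Nadia's father's ABO genotype from i i × I^A i: 1/2 I^A i, 1/2 i i.
Crossing each possibility with the mother i i and summing P(type O): 1/2·1/2 + 1/2·1 = 3/4.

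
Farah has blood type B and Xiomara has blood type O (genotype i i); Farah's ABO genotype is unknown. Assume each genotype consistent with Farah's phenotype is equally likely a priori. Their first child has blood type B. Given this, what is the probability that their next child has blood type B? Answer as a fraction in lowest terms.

5/6

Possible genotypes: Farah ∈ {I^B I^B, I^B i}; Xiomara ∈ {i i}.
Weight each parental genotype pair by prior × P(type-B child):
  I^B I^B × i i: posterior weight 2/3; P(next child type B) = 1.
  I^B i × i i: posterior weight 1/3; P(next child type B) = 1/2.
Weighted sum = 5/6.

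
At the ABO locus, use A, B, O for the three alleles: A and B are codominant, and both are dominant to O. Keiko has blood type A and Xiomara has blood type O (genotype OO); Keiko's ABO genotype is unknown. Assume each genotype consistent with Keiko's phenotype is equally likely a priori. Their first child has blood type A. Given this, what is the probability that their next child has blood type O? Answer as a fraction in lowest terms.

Possible genotypes: Keiko ∈ {AA, AO}; Xiomara ∈ {OO}.
Weight each parental genotype pair by prior × P(type-A child):
  AA × OO: posterior weight 2/3; P(next child type O) = 0.
  AO × OO: posterior weight 1/3; P(next child type O) = 1/2.
Weighted sum = 1/6.

1/6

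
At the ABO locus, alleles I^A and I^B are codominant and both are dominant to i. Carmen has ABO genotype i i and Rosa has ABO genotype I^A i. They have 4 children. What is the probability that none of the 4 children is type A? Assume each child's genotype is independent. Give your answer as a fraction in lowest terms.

1/16

ABO cross i i × I^A i → 1/2 O, 1/2 A.
So P(type A) = 1/2 per child.
P(not type A) = 1/2 for one child; (1/2)^4 = 1/16.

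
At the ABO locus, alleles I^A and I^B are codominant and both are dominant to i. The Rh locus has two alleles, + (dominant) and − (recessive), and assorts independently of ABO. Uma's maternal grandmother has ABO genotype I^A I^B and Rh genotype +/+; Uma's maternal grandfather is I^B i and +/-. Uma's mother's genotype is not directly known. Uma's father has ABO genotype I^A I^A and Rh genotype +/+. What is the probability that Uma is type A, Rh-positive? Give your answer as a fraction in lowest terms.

Uma's mother's ABO genotype from I^A I^B × I^B i: 1/4 I^A I^B, 1/4 I^A i, 1/4 I^B I^B, 1/4 I^B i.
Crossing each possibility with the father I^A I^A and summing P(type A): 1/4·1/2 + 1/4·1 + 1/4·0 + 1/4·1/2 = 1/2.
Similarly for Rh via the mother's Rh distribution: P(Rh+) = 1.
Independent loci: 1/2 × 1 = 1/2.

1/2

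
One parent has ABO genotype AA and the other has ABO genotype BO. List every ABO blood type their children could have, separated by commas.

A, AB

Gametes from AA × BO give offspring ABO genotypes AB, AO, i.e. phenotypes A, AB.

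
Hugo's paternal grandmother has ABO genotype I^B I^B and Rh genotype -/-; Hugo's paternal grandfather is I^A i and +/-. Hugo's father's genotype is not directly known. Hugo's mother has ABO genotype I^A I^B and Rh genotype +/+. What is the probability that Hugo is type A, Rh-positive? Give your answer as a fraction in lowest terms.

1/4

Hugo's father's ABO genotype from I^B I^B × I^A i: 1/2 I^A I^B, 1/2 I^B i.
Crossing each possibility with the mother I^A I^B and summing P(type A): 1/2·1/4 + 1/2·1/4 = 1/4.
Similarly for Rh via the father's Rh distribution: P(Rh+) = 1.
Independent loci: 1/4 × 1 = 1/4.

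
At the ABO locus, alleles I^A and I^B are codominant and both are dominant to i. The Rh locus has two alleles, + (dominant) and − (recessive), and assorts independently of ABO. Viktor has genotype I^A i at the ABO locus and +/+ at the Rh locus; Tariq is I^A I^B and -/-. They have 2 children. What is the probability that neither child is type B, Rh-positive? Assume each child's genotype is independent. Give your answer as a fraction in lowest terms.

ABO cross I^A i × I^A I^B → 1/2 A, 1/4 B, 1/4 AB.
Rh cross +/+ × -/- → 1 Rh+; so P(type B, Rh-positive) = 1/4 × 1 = 1/4 per child.
P(not type B, Rh-positive) = 3/4 for one child; (3/4)^2 = 9/16.

9/16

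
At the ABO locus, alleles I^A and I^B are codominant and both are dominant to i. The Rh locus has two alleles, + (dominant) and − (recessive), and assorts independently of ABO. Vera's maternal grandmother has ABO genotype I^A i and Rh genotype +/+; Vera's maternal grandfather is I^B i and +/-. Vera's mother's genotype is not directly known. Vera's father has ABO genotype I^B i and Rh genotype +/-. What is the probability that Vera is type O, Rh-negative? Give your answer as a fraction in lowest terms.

1/32

Vera's mother's ABO genotype from I^A i × I^B i: 1/4 I^A I^B, 1/4 I^A i, 1/4 I^B i, 1/4 i i.
Crossing each possibility with the father I^B i and summing P(type O): 1/4·0 + 1/4·1/4 + 1/4·1/4 + 1/4·1/2 = 1/4.
Similarly for Rh via the mother's Rh distribution: P(Rh-) = 1/8.
Independent loci: 1/4 × 1/8 = 1/32.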